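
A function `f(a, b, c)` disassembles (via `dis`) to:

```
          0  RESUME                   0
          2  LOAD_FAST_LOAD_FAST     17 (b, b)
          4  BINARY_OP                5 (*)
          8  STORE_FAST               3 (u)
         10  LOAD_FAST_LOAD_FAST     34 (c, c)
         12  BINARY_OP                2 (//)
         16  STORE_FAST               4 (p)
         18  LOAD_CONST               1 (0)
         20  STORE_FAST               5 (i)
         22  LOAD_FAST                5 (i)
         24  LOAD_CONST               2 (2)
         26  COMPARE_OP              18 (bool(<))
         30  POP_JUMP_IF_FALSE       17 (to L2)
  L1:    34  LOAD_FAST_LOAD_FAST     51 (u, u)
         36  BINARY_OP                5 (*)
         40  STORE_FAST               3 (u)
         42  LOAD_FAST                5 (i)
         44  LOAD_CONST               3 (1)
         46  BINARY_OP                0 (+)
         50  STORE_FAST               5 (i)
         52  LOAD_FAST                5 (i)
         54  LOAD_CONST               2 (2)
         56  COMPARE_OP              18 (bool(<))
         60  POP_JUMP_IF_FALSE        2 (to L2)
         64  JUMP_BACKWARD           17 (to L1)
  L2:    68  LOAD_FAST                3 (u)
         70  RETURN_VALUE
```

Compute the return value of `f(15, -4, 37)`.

LOAD_FAST_LOAD_FAST b,b → push -4,-4. Stack: [-4, -4]
BINARY_OP * → -4 * -4 = 16. Stack: [16]
STORE_FAST u → u=16. Stack: []
LOAD_FAST_LOAD_FAST c,c → push 37,37. Stack: [37, 37]
BINARY_OP // → 37 // 37 = 1. Stack: [1]
STORE_FAST p → p=1. Stack: []
LOAD_CONST → push 0. Stack: [0]
STORE_FAST i → i=0. Stack: []
LOAD_FAST i → push 0. Stack: [0]
LOAD_CONST → push 2. Stack: [0, 2]
COMPARE_OP bool(<) → 0 vs 2 = True. Stack: [True]
POP_JUMP_IF_FALSE → pop True; no jump. Stack: []
LOAD_FAST_LOAD_FAST u,u → push 16,16. Stack: [16, 16]
BINARY_OP * → 16 * 16 = 256. Stack: [256]
STORE_FAST u → u=256. Stack: []
LOAD_FAST i → push 0. Stack: [0]
LOAD_CONST → push 1. Stack: [0, 1]
BINARY_OP + → 0 + 1 = 1. Stack: [1]
STORE_FAST i → i=1. Stack: []
LOAD_FAST i → push 1. Stack: [1]
LOAD_CONST → push 2. Stack: [1, 2]
COMPARE_OP bool(<) → 1 vs 2 = True. Stack: [True]
POP_JUMP_IF_FALSE → pop True; no jump. Stack: []
LOAD_FAST_LOAD_FAST u,u → push 256,256. Stack: [256, 256]
BINARY_OP * → 256 * 256 = 65536. Stack: [65536]
STORE_FAST u → u=65536. Stack: []
LOAD_FAST i → push 1. Stack: [1]
LOAD_CONST → push 1. Stack: [1, 1]
BINARY_OP + → 1 + 1 = 2. Stack: [2]
STORE_FAST i → i=2. Stack: []
LOAD_FAST i → push 2. Stack: [2]
LOAD_CONST → push 2. Stack: [2, 2]
COMPARE_OP bool(<) → 2 vs 2 = False. Stack: [False]
POP_JUMP_IF_FALSE → pop False; jump. Stack: []
LOAD_FAST u → push 65536. Stack: [65536]
RETURN_VALUE → return 65536.

65536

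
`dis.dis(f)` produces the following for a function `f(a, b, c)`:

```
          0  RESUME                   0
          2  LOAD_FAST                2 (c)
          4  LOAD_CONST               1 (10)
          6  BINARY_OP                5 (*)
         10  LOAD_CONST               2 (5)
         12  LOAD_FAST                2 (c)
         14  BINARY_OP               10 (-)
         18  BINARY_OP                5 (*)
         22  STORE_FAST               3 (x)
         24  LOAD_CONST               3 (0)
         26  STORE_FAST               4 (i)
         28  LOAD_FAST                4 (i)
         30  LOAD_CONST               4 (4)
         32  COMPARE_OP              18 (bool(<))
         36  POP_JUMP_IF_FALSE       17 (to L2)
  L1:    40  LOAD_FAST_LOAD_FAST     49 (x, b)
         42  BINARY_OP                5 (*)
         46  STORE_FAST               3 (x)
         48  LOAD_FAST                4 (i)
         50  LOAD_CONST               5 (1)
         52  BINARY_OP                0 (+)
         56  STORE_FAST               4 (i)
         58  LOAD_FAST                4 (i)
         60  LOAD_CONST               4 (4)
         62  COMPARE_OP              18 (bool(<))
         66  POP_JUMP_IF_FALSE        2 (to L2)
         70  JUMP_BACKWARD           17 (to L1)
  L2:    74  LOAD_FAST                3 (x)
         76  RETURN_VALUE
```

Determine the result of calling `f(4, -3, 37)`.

LOAD_FAST c → push 37. Stack: [37]
LOAD_CONST → push 10. Stack: [37, 10]
BINARY_OP * → 37 * 10 = 370. Stack: [370]
LOAD_CONST → push 5. Stack: [370, 5]
LOAD_FAST c → push 37. Stack: [370, 5, 37]
BINARY_OP - → 5 - 37 = -32. Stack: [370, -32]
BINARY_OP * → 370 * -32 = -11840. Stack: [-11840]
STORE_FAST x → x=-11840. Stack: []
LOAD_CONST → push 0. Stack: [0]
STORE_FAST i → i=0. Stack: []
LOAD_FAST i → push 0. Stack: [0]
LOAD_CONST → push 4. Stack: [0, 4]
COMPARE_OP bool(<) → 0 vs 4 = True. Stack: [True]
POP_JUMP_IF_FALSE → pop True; no jump. Stack: []
LOAD_FAST_LOAD_FAST x,b → push -11840,-3. Stack: [-11840, -3]
BINARY_OP * → -11840 * -3 = 35520. Stack: [35520]
STORE_FAST x → x=35520. Stack: []
LOAD_FAST i → push 0. Stack: [0]
LOAD_CONST → push 1. Stack: [0, 1]
BINARY_OP + → 0 + 1 = 1. Stack: [1]
STORE_FAST i → i=1. Stack: []
LOAD_FAST i → push 1. Stack: [1]
LOAD_CONST → push 4. Stack: [1, 4]
COMPARE_OP bool(<) → 1 vs 4 = True. Stack: [True]
POP_JUMP_IF_FALSE → pop True; no jump. Stack: []
LOAD_FAST_LOAD_FAST x,b → push 35520,-3. Stack: [35520, -3]
BINARY_OP * → 35520 * -3 = -106560. Stack: [-106560]
STORE_FAST x → x=-106560. Stack: []
LOAD_FAST i → push 1. Stack: [1]
LOAD_CONST → push 1. Stack: [1, 1]
BINARY_OP + → 1 + 1 = 2. Stack: [2]
STORE_FAST i → i=2. Stack: []
LOAD_FAST i → push 2. Stack: [2]
LOAD_CONST → push 4. Stack: [2, 4]
COMPARE_OP bool(<) → 2 vs 4 = True. Stack: [True]
POP_JUMP_IF_FALSE → pop True; no jump. Stack: []
LOAD_FAST_LOAD_FAST x,b → push -106560,-3. Stack: [-106560, -3]
BINARY_OP * → -106560 * -3 = 319680. Stack: [319680]
STORE_FAST x → x=319680. Stack: []
LOAD_FAST i → push 2. Stack: [2]
LOAD_CONST → push 1. Stack: [2, 1]
BINARY_OP + → 2 + 1 = 3. Stack: [3]
STORE_FAST i → i=3. Stack: []
LOAD_FAST i → push 3. Stack: [3]
LOAD_CONST → push 4. Stack: [3, 4]
COMPARE_OP bool(<) → 3 vs 4 = True. Stack: [True]
POP_JUMP_IF_FALSE → pop True; no jump. Stack: []
LOAD_FAST_LOAD_FAST x,b → push 319680,-3. Stack: [319680, -3]
BINARY_OP * → 319680 * -3 = -959040. Stack: [-959040]
STORE_FAST x → x=-959040. Stack: []
LOAD_FAST i → push 3. Stack: [3]
LOAD_CONST → push 1. Stack: [3, 1]
BINARY_OP + → 3 + 1 = 4. Stack: [4]
STORE_FAST i → i=4. Stack: []
LOAD_FAST i → push 4. Stack: [4]
LOAD_CONST → push 4. Stack: [4, 4]
COMPARE_OP bool(<) → 4 vs 4 = False. Stack: [False]
POP_JUMP_IF_FALSE → pop False; jump. Stack: []
LOAD_FAST x → push -959040. Stack: [-959040]
RETURN_VALUE → return -959040.

-959040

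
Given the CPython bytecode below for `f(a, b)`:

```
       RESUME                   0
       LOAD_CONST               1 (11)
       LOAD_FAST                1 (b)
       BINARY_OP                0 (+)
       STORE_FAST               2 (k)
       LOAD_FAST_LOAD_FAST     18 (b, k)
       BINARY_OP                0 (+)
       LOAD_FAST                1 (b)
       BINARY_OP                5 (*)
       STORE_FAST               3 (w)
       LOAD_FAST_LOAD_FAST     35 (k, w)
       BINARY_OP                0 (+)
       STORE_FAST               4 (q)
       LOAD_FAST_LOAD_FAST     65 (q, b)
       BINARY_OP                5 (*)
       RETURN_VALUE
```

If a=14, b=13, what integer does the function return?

LOAD_CONST → push 11. Stack: [11]
LOAD_FAST b → push 13. Stack: [11, 13]
BINARY_OP + → 11 + 13 = 24. Stack: [24]
STORE_FAST k → k=24. Stack: []
LOAD_FAST_LOAD_FAST b,k → push 13,24. Stack: [13, 24]
BINARY_OP + → 13 + 24 = 37. Stack: [37]
LOAD_FAST b → push 13. Stack: [37, 13]
BINARY_OP * → 37 * 13 = 481. Stack: [481]
STORE_FAST w → w=481. Stack: []
LOAD_FAST_LOAD_FAST k,w → push 24,481. Stack: [24, 481]
BINARY_OP + → 24 + 481 = 505. Stack: [505]
STORE_FAST q → q=505. Stack: []
LOAD_FAST_LOAD_FAST q,b → push 505,13. Stack: [505, 13]
BINARY_OP * → 505 * 13 = 6565. Stack: [6565]
RETURN_VALUE → return 6565.

6565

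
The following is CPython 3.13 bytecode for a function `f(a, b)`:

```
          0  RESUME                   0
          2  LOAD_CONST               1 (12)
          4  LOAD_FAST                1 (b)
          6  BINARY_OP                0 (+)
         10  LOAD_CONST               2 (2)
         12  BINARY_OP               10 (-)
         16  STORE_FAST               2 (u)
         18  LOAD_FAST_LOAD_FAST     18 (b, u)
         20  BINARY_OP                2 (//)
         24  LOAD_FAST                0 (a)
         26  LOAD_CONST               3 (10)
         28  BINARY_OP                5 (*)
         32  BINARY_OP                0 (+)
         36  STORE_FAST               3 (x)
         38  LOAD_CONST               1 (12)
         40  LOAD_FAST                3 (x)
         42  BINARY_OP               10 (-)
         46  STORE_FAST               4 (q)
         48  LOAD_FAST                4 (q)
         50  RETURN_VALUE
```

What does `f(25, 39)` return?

LOAD_CONST → push 12. Stack: [12]
LOAD_FAST b → push 39. Stack: [12, 39]
BINARY_OP + → 12 + 39 = 51. Stack: [51]
LOAD_CONST → push 2. Stack: [51, 2]
BINARY_OP - → 51 - 2 = 49. Stack: [49]
STORE_FAST u → u=49. Stack: []
LOAD_FAST_LOAD_FAST b,u → push 39,49. Stack: [39, 49]
BINARY_OP // → 39 // 49 = 0. Stack: [0]
LOAD_FAST a → push 25. Stack: [0, 25]
LOAD_CONST → push 10. Stack: [0, 25, 10]
BINARY_OP * → 25 * 10 = 250. Stack: [0, 250]
BINARY_OP + → 0 + 250 = 250. Stack: [250]
STORE_FAST x → x=250. Stack: []
LOAD_CONST → push 12. Stack: [12]
LOAD_FAST x → push 250. Stack: [12, 250]
BINARY_OP - → 12 - 250 = -238. Stack: [-238]
STORE_FAST q → q=-238. Stack: []
LOAD_FAST q → push -238. Stack: [-238]
RETURN_VALUE → return -238.

-238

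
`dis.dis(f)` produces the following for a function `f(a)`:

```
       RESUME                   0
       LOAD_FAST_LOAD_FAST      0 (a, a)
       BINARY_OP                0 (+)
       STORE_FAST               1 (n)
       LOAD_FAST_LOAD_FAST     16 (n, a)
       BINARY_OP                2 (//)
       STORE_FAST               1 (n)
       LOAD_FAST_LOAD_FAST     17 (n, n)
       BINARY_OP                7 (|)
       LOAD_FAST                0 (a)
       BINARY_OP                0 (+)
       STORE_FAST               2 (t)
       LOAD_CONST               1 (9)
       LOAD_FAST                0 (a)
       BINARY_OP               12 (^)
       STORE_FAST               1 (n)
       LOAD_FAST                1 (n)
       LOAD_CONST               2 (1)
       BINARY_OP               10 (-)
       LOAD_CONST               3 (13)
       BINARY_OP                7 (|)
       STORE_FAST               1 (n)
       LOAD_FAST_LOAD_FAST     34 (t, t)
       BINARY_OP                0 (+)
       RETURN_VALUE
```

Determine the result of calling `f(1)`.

6

LOAD_FAST_LOAD_FAST a,a → push 1,1. Stack: [1, 1]
BINARY_OP + → 1 + 1 = 2. Stack: [2]
STORE_FAST n → n=2. Stack: []
LOAD_FAST_LOAD_FAST n,a → push 2,1. Stack: [2, 1]
BINARY_OP // → 2 // 1 = 2. Stack: [2]
STORE_FAST n → n=2. Stack: []
LOAD_FAST_LOAD_FAST n,n → push 2,2. Stack: [2, 2]
BINARY_OP | → 2 | 2 = 2. Stack: [2]
LOAD_FAST a → push 1. Stack: [2, 1]
BINARY_OP + → 2 + 1 = 3. Stack: [3]
STORE_FAST t → t=3. Stack: []
LOAD_CONST → push 9. Stack: [9]
LOAD_FAST a → push 1. Stack: [9, 1]
BINARY_OP ^ → 9 ^ 1 = 8. Stack: [8]
STORE_FAST n → n=8. Stack: []
LOAD_FAST n → push 8. Stack: [8]
LOAD_CONST → push 1. Stack: [8, 1]
BINARY_OP - → 8 - 1 = 7. Stack: [7]
LOAD_CONST → push 13. Stack: [7, 13]
BINARY_OP | → 7 | 13 = 15. Stack: [15]
STORE_FAST n → n=15. Stack: []
LOAD_FAST_LOAD_FAST t,t → push 3,3. Stack: [3, 3]
BINARY_OP + → 3 + 3 = 6. Stack: [6]
RETURN_VALUE → return 6.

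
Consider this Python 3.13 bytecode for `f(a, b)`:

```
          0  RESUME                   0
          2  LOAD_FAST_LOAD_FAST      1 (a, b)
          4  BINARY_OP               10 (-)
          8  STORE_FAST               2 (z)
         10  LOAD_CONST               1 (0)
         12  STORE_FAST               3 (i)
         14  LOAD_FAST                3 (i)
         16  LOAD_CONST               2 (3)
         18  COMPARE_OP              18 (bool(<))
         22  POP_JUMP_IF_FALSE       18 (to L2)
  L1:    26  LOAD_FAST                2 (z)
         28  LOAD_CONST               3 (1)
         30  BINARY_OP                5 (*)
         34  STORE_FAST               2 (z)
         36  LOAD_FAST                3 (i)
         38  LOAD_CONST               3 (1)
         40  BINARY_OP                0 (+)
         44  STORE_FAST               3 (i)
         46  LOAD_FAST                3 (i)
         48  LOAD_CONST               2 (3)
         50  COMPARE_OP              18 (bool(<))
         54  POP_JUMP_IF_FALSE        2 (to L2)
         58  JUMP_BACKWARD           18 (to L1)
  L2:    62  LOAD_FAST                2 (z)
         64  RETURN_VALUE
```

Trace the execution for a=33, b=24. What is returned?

LOAD_FAST_LOAD_FAST a,b → push 33,24. Stack: [33, 24]
BINARY_OP - → 33 - 24 = 9. Stack: [9]
STORE_FAST z → z=9. Stack: []
LOAD_CONST → push 0. Stack: [0]
STORE_FAST i → i=0. Stack: []
LOAD_FAST i → push 0. Stack: [0]
LOAD_CONST → push 3. Stack: [0, 3]
COMPARE_OP bool(<) → 0 vs 3 = True. Stack: [True]
POP_JUMP_IF_FALSE → pop True; no jump. Stack: []
LOAD_FAST z → push 9. Stack: [9]
LOAD_CONST → push 1. Stack: [9, 1]
BINARY_OP * → 9 * 1 = 9. Stack: [9]
STORE_FAST z → z=9. Stack: []
LOAD_FAST i → push 0. Stack: [0]
LOAD_CONST → push 1. Stack: [0, 1]
BINARY_OP + → 0 + 1 = 1. Stack: [1]
STORE_FAST i → i=1. Stack: []
LOAD_FAST i → push 1. Stack: [1]
LOAD_CONST → push 3. Stack: [1, 3]
COMPARE_OP bool(<) → 1 vs 3 = True. Stack: [True]
POP_JUMP_IF_FALSE → pop True; no jump. Stack: []
LOAD_FAST z → push 9. Stack: [9]
LOAD_CONST → push 1. Stack: [9, 1]
BINARY_OP * → 9 * 1 = 9. Stack: [9]
STORE_FAST z → z=9. Stack: []
LOAD_FAST i → push 1. Stack: [1]
LOAD_CONST → push 1. Stack: [1, 1]
BINARY_OP + → 1 + 1 = 2. Stack: [2]
STORE_FAST i → i=2. Stack: []
LOAD_FAST i → push 2. Stack: [2]
LOAD_CONST → push 3. Stack: [2, 3]
COMPARE_OP bool(<) → 2 vs 3 = True. Stack: [True]
POP_JUMP_IF_FALSE → pop True; no jump. Stack: []
LOAD_FAST z → push 9. Stack: [9]
LOAD_CONST → push 1. Stack: [9, 1]
BINARY_OP * → 9 * 1 = 9. Stack: [9]
STORE_FAST z → z=9. Stack: []
LOAD_FAST i → push 2. Stack: [2]
LOAD_CONST → push 1. Stack: [2, 1]
BINARY_OP + → 2 + 1 = 3. Stack: [3]
STORE_FAST i → i=3. Stack: []
LOAD_FAST i → push 3. Stack: [3]
LOAD_CONST → push 3. Stack: [3, 3]
COMPARE_OP bool(<) → 3 vs 3 = False. Stack: [False]
POP_JUMP_IF_FALSE → pop False; jump. Stack: []
LOAD_FAST z → push 9. Stack: [9]
RETURN_VALUE → return 9.

9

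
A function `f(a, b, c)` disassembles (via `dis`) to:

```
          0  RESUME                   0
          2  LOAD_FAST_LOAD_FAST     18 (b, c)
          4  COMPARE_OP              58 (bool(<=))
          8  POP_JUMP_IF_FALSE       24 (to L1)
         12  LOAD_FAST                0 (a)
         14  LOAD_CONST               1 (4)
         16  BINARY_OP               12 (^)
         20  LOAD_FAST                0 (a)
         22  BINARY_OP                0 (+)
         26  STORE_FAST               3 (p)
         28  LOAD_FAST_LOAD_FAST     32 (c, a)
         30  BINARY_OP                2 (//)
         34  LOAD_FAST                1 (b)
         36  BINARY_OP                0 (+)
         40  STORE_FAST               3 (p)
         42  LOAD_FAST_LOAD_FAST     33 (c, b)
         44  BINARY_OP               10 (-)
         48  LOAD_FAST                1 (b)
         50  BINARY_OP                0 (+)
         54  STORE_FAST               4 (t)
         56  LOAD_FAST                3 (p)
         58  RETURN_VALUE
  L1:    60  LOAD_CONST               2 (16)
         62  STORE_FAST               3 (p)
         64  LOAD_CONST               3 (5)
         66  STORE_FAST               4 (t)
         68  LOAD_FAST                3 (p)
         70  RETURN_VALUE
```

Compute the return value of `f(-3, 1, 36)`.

-11

LOAD_FAST_LOAD_FAST b,c → push 1,36. Stack: [1, 36]
COMPARE_OP bool(<=) → 1 vs 36 = True. Stack: [True]
POP_JUMP_IF_FALSE → pop True; no jump. Stack: []
LOAD_FAST a → push -3. Stack: [-3]
LOAD_CONST → push 4. Stack: [-3, 4]
BINARY_OP ^ → -3 ^ 4 = -7. Stack: [-7]
LOAD_FAST a → push -3. Stack: [-7, -3]
BINARY_OP + → -7 + -3 = -10. Stack: [-10]
STORE_FAST p → p=-10. Stack: []
LOAD_FAST_LOAD_FAST c,a → push 36,-3. Stack: [36, -3]
BINARY_OP // → 36 // -3 = -12. Stack: [-12]
LOAD_FAST b → push 1. Stack: [-12, 1]
BINARY_OP + → -12 + 1 = -11. Stack: [-11]
STORE_FAST p → p=-11. Stack: []
LOAD_FAST_LOAD_FAST c,b → push 36,1. Stack: [36, 1]
BINARY_OP - → 36 - 1 = 35. Stack: [35]
LOAD_FAST b → push 1. Stack: [35, 1]
BINARY_OP + → 35 + 1 = 36. Stack: [36]
STORE_FAST t → t=36. Stack: []
LOAD_FAST p → push -11. Stack: [-11]
RETURN_VALUE → return -11.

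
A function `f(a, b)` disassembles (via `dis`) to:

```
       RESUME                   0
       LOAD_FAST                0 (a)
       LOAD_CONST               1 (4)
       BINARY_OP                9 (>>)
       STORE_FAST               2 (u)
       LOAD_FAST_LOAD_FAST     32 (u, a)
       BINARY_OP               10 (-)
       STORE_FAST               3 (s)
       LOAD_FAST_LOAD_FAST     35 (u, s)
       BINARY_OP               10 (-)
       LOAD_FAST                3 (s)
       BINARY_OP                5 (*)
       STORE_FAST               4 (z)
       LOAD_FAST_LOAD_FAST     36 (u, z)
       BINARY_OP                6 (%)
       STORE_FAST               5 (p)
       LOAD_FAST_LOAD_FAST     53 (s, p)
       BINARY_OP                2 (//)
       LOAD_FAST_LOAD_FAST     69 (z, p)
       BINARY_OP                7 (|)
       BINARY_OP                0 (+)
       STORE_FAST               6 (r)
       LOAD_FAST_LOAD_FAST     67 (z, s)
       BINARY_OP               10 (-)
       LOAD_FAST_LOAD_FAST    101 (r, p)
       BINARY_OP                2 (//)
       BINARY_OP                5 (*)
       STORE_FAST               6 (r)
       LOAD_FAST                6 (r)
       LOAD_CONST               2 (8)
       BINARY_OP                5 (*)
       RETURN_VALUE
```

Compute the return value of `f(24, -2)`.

-4232

LOAD_FAST a → push 24. Stack: [24]
LOAD_CONST → push 4. Stack: [24, 4]
BINARY_OP >> → 24 >> 4 = 1. Stack: [1]
STORE_FAST u → u=1. Stack: []
LOAD_FAST_LOAD_FAST u,a → push 1,24. Stack: [1, 24]
BINARY_OP - → 1 - 24 = -23. Stack: [-23]
STORE_FAST s → s=-23. Stack: []
LOAD_FAST_LOAD_FAST u,s → push 1,-23. Stack: [1, -23]
BINARY_OP - → 1 - -23 = 24. Stack: [24]
LOAD_FAST s → push -23. Stack: [24, -23]
BINARY_OP * → 24 * -23 = -552. Stack: [-552]
STORE_FAST z → z=-552. Stack: []
LOAD_FAST_LOAD_FAST u,z → push 1,-552. Stack: [1, -552]
BINARY_OP % → 1 % -552 = -551. Stack: [-551]
STORE_FAST p → p=-551. Stack: []
LOAD_FAST_LOAD_FAST s,p → push -23,-551. Stack: [-23, -551]
BINARY_OP // → -23 // -551 = 0. Stack: [0]
LOAD_FAST_LOAD_FAST z,p → push -552,-551. Stack: [0, -552, -551]
BINARY_OP | → -552 | -551 = -551. Stack: [0, -551]
BINARY_OP + → 0 + -551 = -551. Stack: [-551]
STORE_FAST r → r=-551. Stack: []
LOAD_FAST_LOAD_FAST z,s → push -552,-23. Stack: [-552, -23]
BINARY_OP - → -552 - -23 = -529. Stack: [-529]
LOAD_FAST_LOAD_FAST r,p → push -551,-551. Stack: [-529, -551, -551]
BINARY_OP // → -551 // -551 = 1. Stack: [-529, 1]
BINARY_OP * → -529 * 1 = -529. Stack: [-529]
STORE_FAST r → r=-529. Stack: []
LOAD_FAST r → push -529. Stack: [-529]
LOAD_CONST → push 8. Stack: [-529, 8]
BINARY_OP * → -529 * 8 = -4232. Stack: [-4232]
RETURN_VALUE → return -4232.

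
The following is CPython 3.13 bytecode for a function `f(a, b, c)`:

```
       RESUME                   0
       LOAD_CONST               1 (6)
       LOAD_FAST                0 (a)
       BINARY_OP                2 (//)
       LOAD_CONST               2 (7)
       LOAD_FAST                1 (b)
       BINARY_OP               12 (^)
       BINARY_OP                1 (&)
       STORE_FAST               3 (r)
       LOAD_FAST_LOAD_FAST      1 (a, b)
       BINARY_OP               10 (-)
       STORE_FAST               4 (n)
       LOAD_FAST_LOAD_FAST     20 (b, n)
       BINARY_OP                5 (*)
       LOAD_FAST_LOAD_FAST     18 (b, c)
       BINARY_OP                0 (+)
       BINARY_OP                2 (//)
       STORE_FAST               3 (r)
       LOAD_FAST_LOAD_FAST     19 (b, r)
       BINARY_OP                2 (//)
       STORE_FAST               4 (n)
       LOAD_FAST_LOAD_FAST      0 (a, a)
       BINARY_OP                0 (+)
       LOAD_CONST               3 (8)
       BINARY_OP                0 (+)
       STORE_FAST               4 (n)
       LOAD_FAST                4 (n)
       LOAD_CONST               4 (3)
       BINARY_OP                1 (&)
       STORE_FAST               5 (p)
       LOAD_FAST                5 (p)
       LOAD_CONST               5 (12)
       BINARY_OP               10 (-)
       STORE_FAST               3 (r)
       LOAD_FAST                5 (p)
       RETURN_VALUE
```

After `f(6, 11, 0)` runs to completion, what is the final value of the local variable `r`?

LOAD_CONST → push 6. Stack: [6]
LOAD_FAST a → push 6. Stack: [6, 6]
BINARY_OP // → 6 // 6 = 1. Stack: [1]
LOAD_CONST → push 7. Stack: [1, 7]
LOAD_FAST b → push 11. Stack: [1, 7, 11]
BINARY_OP ^ → 7 ^ 11 = 12. Stack: [1, 12]
BINARY_OP & → 1 & 12 = 0. Stack: [0]
STORE_FAST r → r=0. Stack: []
LOAD_FAST_LOAD_FAST a,b → push 6,11. Stack: [6, 11]
BINARY_OP - → 6 - 11 = -5. Stack: [-5]
STORE_FAST n → n=-5. Stack: []
LOAD_FAST_LOAD_FAST b,n → push 11,-5. Stack: [11, -5]
BINARY_OP * → 11 * -5 = -55. Stack: [-55]
LOAD_FAST_LOAD_FAST b,c → push 11,0. Stack: [-55, 11, 0]
BINARY_OP + → 11 + 0 = 11. Stack: [-55, 11]
BINARY_OP // → -55 // 11 = -5. Stack: [-5]
STORE_FAST r → r=-5. Stack: []
LOAD_FAST_LOAD_FAST b,r → push 11,-5. Stack: [11, -5]
BINARY_OP // → 11 // -5 = -3. Stack: [-3]
STORE_FAST n → n=-3. Stack: []
LOAD_FAST_LOAD_FAST a,a → push 6,6. Stack: [6, 6]
BINARY_OP + → 6 + 6 = 12. Stack: [12]
LOAD_CONST → push 8. Stack: [12, 8]
BINARY_OP + → 12 + 8 = 20. Stack: [20]
STORE_FAST n → n=20. Stack: []
LOAD_FAST n → push 20. Stack: [20]
LOAD_CONST → push 3. Stack: [20, 3]
BINARY_OP & → 20 & 3 = 0. Stack: [0]
STORE_FAST p → p=0. Stack: []
LOAD_FAST p → push 0. Stack: [0]
LOAD_CONST → push 12. Stack: [0, 12]
BINARY_OP - → 0 - 12 = -12. Stack: [-12]
STORE_FAST r → r=-12. Stack: []
LOAD_FAST p → push 0. Stack: [0]
RETURN_VALUE → return 0.

-12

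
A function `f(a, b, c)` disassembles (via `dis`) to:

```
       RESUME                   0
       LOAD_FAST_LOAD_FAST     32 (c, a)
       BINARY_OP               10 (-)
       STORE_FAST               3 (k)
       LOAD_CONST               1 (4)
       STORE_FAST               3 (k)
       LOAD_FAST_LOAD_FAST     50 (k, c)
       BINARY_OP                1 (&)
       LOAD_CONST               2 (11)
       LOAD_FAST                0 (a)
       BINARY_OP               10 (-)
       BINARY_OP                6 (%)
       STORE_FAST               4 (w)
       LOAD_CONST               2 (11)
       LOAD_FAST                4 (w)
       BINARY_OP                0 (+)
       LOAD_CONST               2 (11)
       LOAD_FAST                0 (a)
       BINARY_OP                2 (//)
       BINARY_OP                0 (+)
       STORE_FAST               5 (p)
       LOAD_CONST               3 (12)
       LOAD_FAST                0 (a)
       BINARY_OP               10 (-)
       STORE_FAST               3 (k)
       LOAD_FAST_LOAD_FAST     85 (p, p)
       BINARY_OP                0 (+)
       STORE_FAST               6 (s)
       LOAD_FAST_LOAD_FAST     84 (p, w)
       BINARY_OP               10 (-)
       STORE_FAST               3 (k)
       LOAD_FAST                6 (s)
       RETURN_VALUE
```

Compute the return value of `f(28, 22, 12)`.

LOAD_FAST_LOAD_FAST c,a → push 12,28. Stack: [12, 28]
BINARY_OP - → 12 - 28 = -16. Stack: [-16]
STORE_FAST k → k=-16. Stack: []
LOAD_CONST → push 4. Stack: [4]
STORE_FAST k → k=4. Stack: []
LOAD_FAST_LOAD_FAST k,c → push 4,12. Stack: [4, 12]
BINARY_OP & → 4 & 12 = 4. Stack: [4]
LOAD_CONST → push 11. Stack: [4, 11]
LOAD_FAST a → push 28. Stack: [4, 11, 28]
BINARY_OP - → 11 - 28 = -17. Stack: [4, -17]
BINARY_OP % → 4 % -17 = -13. Stack: [-13]
STORE_FAST w → w=-13. Stack: []
LOAD_CONST → push 11. Stack: [11]
LOAD_FAST w → push -13. Stack: [11, -13]
BINARY_OP + → 11 + -13 = -2. Stack: [-2]
LOAD_CONST → push 11. Stack: [-2, 11]
LOAD_FAST a → push 28. Stack: [-2, 11, 28]
BINARY_OP // → 11 // 28 = 0. Stack: [-2, 0]
BINARY_OP + → -2 + 0 = -2. Stack: [-2]
STORE_FAST p → p=-2. Stack: []
LOAD_CONST → push 12. Stack: [12]
LOAD_FAST a → push 28. Stack: [12, 28]
BINARY_OP - → 12 - 28 = -16. Stack: [-16]
STORE_FAST k → k=-16. Stack: []
LOAD_FAST_LOAD_FAST p,p → push -2,-2. Stack: [-2, -2]
BINARY_OP + → -2 + -2 = -4. Stack: [-4]
STORE_FAST s → s=-4. Stack: []
LOAD_FAST_LOAD_FAST p,w → push -2,-13. Stack: [-2, -13]
BINARY_OP - → -2 - -13 = 11. Stack: [11]
STORE_FAST k → k=11. Stack: []
LOAD_FAST s → push -4. Stack: [-4]
RETURN_VALUE → return -4.

-4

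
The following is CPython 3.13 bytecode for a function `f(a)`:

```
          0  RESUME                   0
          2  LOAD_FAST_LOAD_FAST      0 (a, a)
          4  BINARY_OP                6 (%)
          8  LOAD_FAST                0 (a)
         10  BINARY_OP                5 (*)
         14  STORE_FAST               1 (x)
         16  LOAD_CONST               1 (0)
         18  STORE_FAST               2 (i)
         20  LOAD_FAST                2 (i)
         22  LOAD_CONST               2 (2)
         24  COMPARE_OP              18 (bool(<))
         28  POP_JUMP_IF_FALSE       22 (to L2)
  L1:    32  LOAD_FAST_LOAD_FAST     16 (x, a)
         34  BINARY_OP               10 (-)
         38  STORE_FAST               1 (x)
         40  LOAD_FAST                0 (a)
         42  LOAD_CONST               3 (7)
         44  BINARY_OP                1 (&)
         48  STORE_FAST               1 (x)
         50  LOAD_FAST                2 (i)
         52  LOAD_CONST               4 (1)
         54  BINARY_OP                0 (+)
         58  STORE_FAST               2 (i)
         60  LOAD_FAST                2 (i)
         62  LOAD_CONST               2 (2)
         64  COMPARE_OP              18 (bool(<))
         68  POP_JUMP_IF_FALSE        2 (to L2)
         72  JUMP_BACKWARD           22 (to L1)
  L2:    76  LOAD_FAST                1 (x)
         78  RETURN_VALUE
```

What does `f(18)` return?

2

LOAD_FAST_LOAD_FAST a,a → push 18,18. Stack: [18, 18]
BINARY_OP % → 18 % 18 = 0. Stack: [0]
LOAD_FAST a → push 18. Stack: [0, 18]
BINARY_OP * → 0 * 18 = 0. Stack: [0]
STORE_FAST x → x=0. Stack: []
LOAD_CONST → push 0. Stack: [0]
STORE_FAST i → i=0. Stack: []
LOAD_FAST i → push 0. Stack: [0]
LOAD_CONST → push 2. Stack: [0, 2]
COMPARE_OP bool(<) → 0 vs 2 = True. Stack: [True]
POP_JUMP_IF_FALSE → pop True; no jump. Stack: []
LOAD_FAST_LOAD_FAST x,a → push 0,18. Stack: [0, 18]
BINARY_OP - → 0 - 18 = -18. Stack: [-18]
STORE_FAST x → x=-18. Stack: []
LOAD_FAST a → push 18. Stack: [18]
LOAD_CONST → push 7. Stack: [18, 7]
BINARY_OP & → 18 & 7 = 2. Stack: [2]
STORE_FAST x → x=2. Stack: []
LOAD_FAST i → push 0. Stack: [0]
LOAD_CONST → push 1. Stack: [0, 1]
BINARY_OP + → 0 + 1 = 1. Stack: [1]
STORE_FAST i → i=1. Stack: []
LOAD_FAST i → push 1. Stack: [1]
LOAD_CONST → push 2. Stack: [1, 2]
COMPARE_OP bool(<) → 1 vs 2 = True. Stack: [True]
POP_JUMP_IF_FALSE → pop True; no jump. Stack: []
LOAD_FAST_LOAD_FAST x,a → push 2,18. Stack: [2, 18]
BINARY_OP - → 2 - 18 = -16. Stack: [-16]
STORE_FAST x → x=-16. Stack: []
LOAD_FAST a → push 18. Stack: [18]
LOAD_CONST → push 7. Stack: [18, 7]
BINARY_OP & → 18 & 7 = 2. Stack: [2]
STORE_FAST x → x=2. Stack: []
LOAD_FAST i → push 1. Stack: [1]
LOAD_CONST → push 1. Stack: [1, 1]
BINARY_OP + → 1 + 1 = 2. Stack: [2]
STORE_FAST i → i=2. Stack: []
LOAD_FAST i → push 2. Stack: [2]
LOAD_CONST → push 2. Stack: [2, 2]
COMPARE_OP bool(<) → 2 vs 2 = False. Stack: [False]
POP_JUMP_IF_FALSE → pop False; jump. Stack: []
LOAD_FAST x → push 2. Stack: [2]
RETURN_VALUE → return 2.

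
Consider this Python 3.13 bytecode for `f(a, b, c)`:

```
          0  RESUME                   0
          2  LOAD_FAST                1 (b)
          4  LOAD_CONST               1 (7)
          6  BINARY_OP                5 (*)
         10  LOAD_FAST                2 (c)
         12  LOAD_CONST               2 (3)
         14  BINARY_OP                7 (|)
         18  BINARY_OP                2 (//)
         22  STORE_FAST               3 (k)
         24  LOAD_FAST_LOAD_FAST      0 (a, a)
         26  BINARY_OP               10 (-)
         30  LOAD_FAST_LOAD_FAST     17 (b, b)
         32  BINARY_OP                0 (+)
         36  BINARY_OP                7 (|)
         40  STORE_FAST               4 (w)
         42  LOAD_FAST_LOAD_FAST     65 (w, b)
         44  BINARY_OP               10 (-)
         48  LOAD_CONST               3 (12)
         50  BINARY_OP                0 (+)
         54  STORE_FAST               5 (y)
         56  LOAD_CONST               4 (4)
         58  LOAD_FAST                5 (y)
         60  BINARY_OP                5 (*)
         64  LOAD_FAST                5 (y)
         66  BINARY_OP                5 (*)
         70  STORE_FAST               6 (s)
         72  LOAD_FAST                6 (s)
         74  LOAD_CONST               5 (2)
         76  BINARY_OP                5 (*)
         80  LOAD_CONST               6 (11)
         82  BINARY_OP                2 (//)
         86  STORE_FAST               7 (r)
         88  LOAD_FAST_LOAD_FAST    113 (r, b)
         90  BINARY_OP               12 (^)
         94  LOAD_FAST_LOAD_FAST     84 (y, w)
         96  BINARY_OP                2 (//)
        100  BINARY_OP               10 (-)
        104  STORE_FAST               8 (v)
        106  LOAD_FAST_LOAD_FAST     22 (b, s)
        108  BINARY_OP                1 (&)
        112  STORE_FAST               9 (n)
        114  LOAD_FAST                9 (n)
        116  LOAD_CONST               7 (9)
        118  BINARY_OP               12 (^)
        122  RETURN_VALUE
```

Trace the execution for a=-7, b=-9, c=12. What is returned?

45

LOAD_FAST b → push -9. Stack: [-9]
LOAD_CONST → push 7. Stack: [-9, 7]
BINARY_OP * → -9 * 7 = -63. Stack: [-63]
LOAD_FAST c → push 12. Stack: [-63, 12]
LOAD_CONST → push 3. Stack: [-63, 12, 3]
BINARY_OP | → 12 | 3 = 15. Stack: [-63, 15]
BINARY_OP // → -63 // 15 = -5. Stack: [-5]
STORE_FAST k → k=-5. Stack: []
LOAD_FAST_LOAD_FAST a,a → push -7,-7. Stack: [-7, -7]
BINARY_OP - → -7 - -7 = 0. Stack: [0]
LOAD_FAST_LOAD_FAST b,b → push -9,-9. Stack: [0, -9, -9]
BINARY_OP + → -9 + -9 = -18. Stack: [0, -18]
BINARY_OP | → 0 | -18 = -18. Stack: [-18]
STORE_FAST w → w=-18. Stack: []
LOAD_FAST_LOAD_FAST w,b → push -18,-9. Stack: [-18, -9]
BINARY_OP - → -18 - -9 = -9. Stack: [-9]
LOAD_CONST → push 12. Stack: [-9, 12]
BINARY_OP + → -9 + 12 = 3. Stack: [3]
STORE_FAST y → y=3. Stack: []
LOAD_CONST → push 4. Stack: [4]
LOAD_FAST y → push 3. Stack: [4, 3]
BINARY_OP * → 4 * 3 = 12. Stack: [12]
LOAD_FAST y → push 3. Stack: [12, 3]
BINARY_OP * → 12 * 3 = 36. Stack: [36]
STORE_FAST s → s=36. Stack: []
LOAD_FAST s → push 36. Stack: [36]
LOAD_CONST → push 2. Stack: [36, 2]
BINARY_OP * → 36 * 2 = 72. Stack: [72]
LOAD_CONST → push 11. Stack: [72, 11]
BINARY_OP // → 72 // 11 = 6. Stack: [6]
STORE_FAST r → r=6. Stack: []
LOAD_FAST_LOAD_FAST r,b → push 6,-9. Stack: [6, -9]
BINARY_OP ^ → 6 ^ -9 = -15. Stack: [-15]
LOAD_FAST_LOAD_FAST y,w → push 3,-18. Stack: [-15, 3, -18]
BINARY_OP // → 3 // -18 = -1. Stack: [-15, -1]
BINARY_OP - → -15 - -1 = -14. Stack: [-14]
STORE_FAST v → v=-14. Stack: []
LOAD_FAST_LOAD_FAST b,s → push -9,36. Stack: [-9, 36]
BINARY_OP & → -9 & 36 = 36. Stack: [36]
STORE_FAST n → n=36. Stack: []
LOAD_FAST n → push 36. Stack: [36]
LOAD_CONST → push 9. Stack: [36, 9]
BINARY_OP ^ → 36 ^ 9 = 45. Stack: [45]
RETURN_VALUE → return 45.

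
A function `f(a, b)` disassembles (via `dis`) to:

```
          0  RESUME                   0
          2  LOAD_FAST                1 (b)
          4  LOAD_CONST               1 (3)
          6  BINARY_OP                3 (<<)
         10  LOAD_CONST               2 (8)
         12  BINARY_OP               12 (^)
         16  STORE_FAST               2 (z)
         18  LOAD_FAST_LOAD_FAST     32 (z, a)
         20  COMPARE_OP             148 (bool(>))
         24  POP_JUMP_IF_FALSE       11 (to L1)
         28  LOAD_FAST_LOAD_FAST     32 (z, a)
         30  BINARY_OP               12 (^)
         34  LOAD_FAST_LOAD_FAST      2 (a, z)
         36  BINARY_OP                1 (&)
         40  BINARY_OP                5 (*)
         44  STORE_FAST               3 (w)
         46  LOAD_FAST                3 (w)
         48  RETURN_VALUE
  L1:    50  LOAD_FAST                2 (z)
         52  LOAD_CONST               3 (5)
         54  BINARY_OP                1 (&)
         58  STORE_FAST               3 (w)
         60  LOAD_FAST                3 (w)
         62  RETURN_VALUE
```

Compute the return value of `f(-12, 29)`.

LOAD_FAST b → push 29. Stack: [29]
LOAD_CONST → push 3. Stack: [29, 3]
BINARY_OP << → 29 << 3 = 232. Stack: [232]
LOAD_CONST → push 8. Stack: [232, 8]
BINARY_OP ^ → 232 ^ 8 = 224. Stack: [224]
STORE_FAST z → z=224. Stack: []
LOAD_FAST_LOAD_FAST z,a → push 224,-12. Stack: [224, -12]
COMPARE_OP bool(>) → 224 vs -12 = True. Stack: [True]
POP_JUMP_IF_FALSE → pop True; no jump. Stack: []
LOAD_FAST_LOAD_FAST z,a → push 224,-12. Stack: [224, -12]
BINARY_OP ^ → 224 ^ -12 = -236. Stack: [-236]
LOAD_FAST_LOAD_FAST a,z → push -12,224. Stack: [-236, -12, 224]
BINARY_OP & → -12 & 224 = 224. Stack: [-236, 224]
BINARY_OP * → -236 * 224 = -52864. Stack: [-52864]
STORE_FAST w → w=-52864. Stack: []
LOAD_FAST w → push -52864. Stack: [-52864]
RETURN_VALUE → return -52864.

-52864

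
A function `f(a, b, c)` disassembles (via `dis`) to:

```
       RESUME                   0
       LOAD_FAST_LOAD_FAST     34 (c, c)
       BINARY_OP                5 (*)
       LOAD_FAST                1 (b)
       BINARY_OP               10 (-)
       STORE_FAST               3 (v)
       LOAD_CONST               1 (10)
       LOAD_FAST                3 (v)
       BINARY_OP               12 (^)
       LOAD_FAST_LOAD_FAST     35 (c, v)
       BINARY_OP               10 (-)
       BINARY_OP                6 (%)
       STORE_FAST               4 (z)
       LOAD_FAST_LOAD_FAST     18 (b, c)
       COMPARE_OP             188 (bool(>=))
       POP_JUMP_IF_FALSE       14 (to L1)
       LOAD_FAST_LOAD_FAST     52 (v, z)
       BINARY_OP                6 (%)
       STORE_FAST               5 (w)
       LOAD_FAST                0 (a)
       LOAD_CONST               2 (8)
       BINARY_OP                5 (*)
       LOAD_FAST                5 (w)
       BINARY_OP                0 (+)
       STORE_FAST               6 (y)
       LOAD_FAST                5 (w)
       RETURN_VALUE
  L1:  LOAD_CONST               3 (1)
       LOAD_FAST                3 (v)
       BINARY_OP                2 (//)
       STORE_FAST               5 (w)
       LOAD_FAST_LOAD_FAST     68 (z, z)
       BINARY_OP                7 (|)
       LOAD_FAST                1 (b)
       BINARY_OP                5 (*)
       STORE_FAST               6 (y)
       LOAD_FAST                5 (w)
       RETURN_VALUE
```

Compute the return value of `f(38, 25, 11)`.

-32

LOAD_FAST_LOAD_FAST c,c → push 11,11. Stack: [11, 11]
BINARY_OP * → 11 * 11 = 121. Stack: [121]
LOAD_FAST b → push 25. Stack: [121, 25]
BINARY_OP - → 121 - 25 = 96. Stack: [96]
STORE_FAST v → v=96. Stack: []
LOAD_CONST → push 10. Stack: [10]
LOAD_FAST v → push 96. Stack: [10, 96]
BINARY_OP ^ → 10 ^ 96 = 106. Stack: [106]
LOAD_FAST_LOAD_FAST c,v → push 11,96. Stack: [106, 11, 96]
BINARY_OP - → 11 - 96 = -85. Stack: [106, -85]
BINARY_OP % → 106 % -85 = -64. Stack: [-64]
STORE_FAST z → z=-64. Stack: []
LOAD_FAST_LOAD_FAST b,c → push 25,11. Stack: [25, 11]
COMPARE_OP bool(>=) → 25 vs 11 = True. Stack: [True]
POP_JUMP_IF_FALSE → pop True; no jump. Stack: []
LOAD_FAST_LOAD_FAST v,z → push 96,-64. Stack: [96, -64]
BINARY_OP % → 96 % -64 = -32. Stack: [-32]
STORE_FAST w → w=-32. Stack: []
LOAD_FAST a → push 38. Stack: [38]
LOAD_CONST → push 8. Stack: [38, 8]
BINARY_OP * → 38 * 8 = 304. Stack: [304]
LOAD_FAST w → push -32. Stack: [304, -32]
BINARY_OP + → 304 + -32 = 272. Stack: [272]
STORE_FAST y → y=272. Stack: []
LOAD_FAST w → push -32. Stack: [-32]
RETURN_VALUE → return -32.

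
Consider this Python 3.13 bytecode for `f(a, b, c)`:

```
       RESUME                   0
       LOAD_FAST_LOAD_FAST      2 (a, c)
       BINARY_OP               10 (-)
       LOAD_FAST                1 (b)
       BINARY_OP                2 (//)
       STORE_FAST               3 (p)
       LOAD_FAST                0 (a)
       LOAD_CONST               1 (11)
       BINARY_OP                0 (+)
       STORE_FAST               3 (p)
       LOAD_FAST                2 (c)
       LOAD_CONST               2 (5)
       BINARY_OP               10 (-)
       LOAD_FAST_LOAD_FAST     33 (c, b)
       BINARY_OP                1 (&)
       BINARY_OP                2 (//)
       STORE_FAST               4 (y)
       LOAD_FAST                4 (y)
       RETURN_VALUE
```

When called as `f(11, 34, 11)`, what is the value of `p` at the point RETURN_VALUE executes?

22

LOAD_FAST_LOAD_FAST a,c → push 11,11. Stack: [11, 11]
BINARY_OP - → 11 - 11 = 0. Stack: [0]
LOAD_FAST b → push 34. Stack: [0, 34]
BINARY_OP // → 0 // 34 = 0. Stack: [0]
STORE_FAST p → p=0. Stack: []
LOAD_FAST a → push 11. Stack: [11]
LOAD_CONST → push 11. Stack: [11, 11]
BINARY_OP + → 11 + 11 = 22. Stack: [22]
STORE_FAST p → p=22. Stack: []
LOAD_FAST c → push 11. Stack: [11]
LOAD_CONST → push 5. Stack: [11, 5]
BINARY_OP - → 11 - 5 = 6. Stack: [6]
LOAD_FAST_LOAD_FAST c,b → push 11,34. Stack: [6, 11, 34]
BINARY_OP & → 11 & 34 = 2. Stack: [6, 2]
BINARY_OP // → 6 // 2 = 3. Stack: [3]
STORE_FAST y → y=3. Stack: []
LOAD_FAST y → push 3. Stack: [3]
RETURN_VALUE → return 3.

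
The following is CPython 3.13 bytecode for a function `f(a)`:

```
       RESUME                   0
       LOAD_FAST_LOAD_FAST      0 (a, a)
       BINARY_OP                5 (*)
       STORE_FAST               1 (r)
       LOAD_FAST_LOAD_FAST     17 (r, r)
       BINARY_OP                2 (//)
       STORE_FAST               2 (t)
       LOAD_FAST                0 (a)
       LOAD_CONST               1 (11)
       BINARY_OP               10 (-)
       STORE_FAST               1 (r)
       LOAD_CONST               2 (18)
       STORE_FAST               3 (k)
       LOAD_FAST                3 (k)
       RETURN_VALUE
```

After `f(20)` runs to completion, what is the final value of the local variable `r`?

LOAD_FAST_LOAD_FAST a,a → push 20,20. Stack: [20, 20]
BINARY_OP * → 20 * 20 = 400. Stack: [400]
STORE_FAST r → r=400. Stack: []
LOAD_FAST_LOAD_FAST r,r → push 400,400. Stack: [400, 400]
BINARY_OP // → 400 // 400 = 1. Stack: [1]
STORE_FAST t → t=1. Stack: []
LOAD_FAST a → push 20. Stack: [20]
LOAD_CONST → push 11. Stack: [20, 11]
BINARY_OP - → 20 - 11 = 9. Stack: [9]
STORE_FAST r → r=9. Stack: []
LOAD_CONST → push 18. Stack: [18]
STORE_FAST k → k=18. Stack: []
LOAD_FAST k → push 18. Stack: [18]
RETURN_VALUE → return 18.

9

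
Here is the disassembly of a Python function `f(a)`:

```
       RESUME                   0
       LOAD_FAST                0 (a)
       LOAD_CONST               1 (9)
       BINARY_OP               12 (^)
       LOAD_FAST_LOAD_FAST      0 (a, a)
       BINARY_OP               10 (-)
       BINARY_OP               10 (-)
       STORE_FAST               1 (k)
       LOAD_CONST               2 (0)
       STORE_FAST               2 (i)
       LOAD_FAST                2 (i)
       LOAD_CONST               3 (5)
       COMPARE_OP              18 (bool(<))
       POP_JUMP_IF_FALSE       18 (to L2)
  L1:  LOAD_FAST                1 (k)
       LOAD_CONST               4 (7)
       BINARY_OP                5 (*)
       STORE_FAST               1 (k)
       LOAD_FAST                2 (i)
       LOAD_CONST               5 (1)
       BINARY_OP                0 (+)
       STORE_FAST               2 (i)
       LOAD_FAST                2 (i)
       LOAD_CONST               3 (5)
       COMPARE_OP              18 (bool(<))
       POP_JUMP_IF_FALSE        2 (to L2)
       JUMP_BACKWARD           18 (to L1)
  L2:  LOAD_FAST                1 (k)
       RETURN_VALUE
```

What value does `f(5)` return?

201684

LOAD_FAST a → push 5
LOAD_CONST → push 9
BINARY_OP ^ → 5 ^ 9 = 12
LOAD_FAST_LOAD_FAST a,a → push 5,5
BINARY_OP - → 5 - 5 = 0
BINARY_OP - → 12 - 0 = 12
STORE_FAST k → k=12
LOAD_CONST → push 0
STORE_FAST i → i=0
LOAD_FAST i → push 0
LOAD_CONST → push 5
COMPARE_OP bool(<) → 0 vs 5 = True
POP_JUMP_IF_FALSE → pop True; no jump
LOAD_FAST k → push 12
LOAD_CONST → push 7
BINARY_OP * → 12 * 7 = 84
STORE_FAST k → k=84
LOAD_FAST i → push 0
LOAD_CONST → push 1
BINARY_OP + → 0 + 1 = 1
STORE_FAST i → i=1
LOAD_FAST i → push 1
LOAD_CONST → push 5
COMPARE_OP bool(<) → 1 vs 5 = True
POP_JUMP_IF_FALSE → pop True; no jump
LOAD_FAST k → push 84
LOAD_CONST → push 7
BINARY_OP * → 84 * 7 = 588
STORE_FAST k → k=588
LOAD_FAST i → push 1
LOAD_CONST → push 1
BINARY_OP + → 1 + 1 = 2
STORE_FAST i → i=2
LOAD_FAST i → push 2
LOAD_CONST → push 5
COMPARE_OP bool(<) → 2 vs 5 = True
POP_JUMP_IF_FALSE → pop True; no jump
LOAD_FAST k → push 588
LOAD_CONST → push 7
BINARY_OP * → 588 * 7 = 4116
STORE_FAST k → k=4116
LOAD_FAST i → push 2
LOAD_CONST → push 1
BINARY_OP + → 2 + 1 = 3
STORE_FAST i → i=3
LOAD_FAST i → push 3
LOAD_CONST → push 5
COMPARE_OP bool(<) → 3 vs 5 = True
POP_JUMP_IF_FALSE → pop True; no jump
LOAD_FAST k → push 4116
LOAD_CONST → push 7
BINARY_OP * → 4116 * 7 = 28812
STORE_FAST k → k=28812
LOAD_FAST i → push 3
LOAD_CONST → push 1
BINARY_OP + → 3 + 1 = 4
STORE_FAST i → i=4
LOAD_FAST i → push 4
LOAD_CONST → push 5
COMPARE_OP bool(<) → 4 vs 5 = True
POP_JUMP_IF_FALSE → pop True; no jump
LOAD_FAST k → push 28812
LOAD_CONST → push 7
BINARY_OP * → 28812 * 7 = 201684
STORE_FAST k → k=201684
LOAD_FAST i → push 4
LOAD_CONST → push 1
BINARY_OP + → 4 + 1 = 5
STORE_FAST i → i=5
LOAD_FAST i → push 5
LOAD_CONST → push 5
COMPARE_OP bool(<) → 5 vs 5 = False
POP_JUMP_IF_FALSE → pop False; jump
LOAD_FAST k → push 201684
RETURN_VALUE → return 201684.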